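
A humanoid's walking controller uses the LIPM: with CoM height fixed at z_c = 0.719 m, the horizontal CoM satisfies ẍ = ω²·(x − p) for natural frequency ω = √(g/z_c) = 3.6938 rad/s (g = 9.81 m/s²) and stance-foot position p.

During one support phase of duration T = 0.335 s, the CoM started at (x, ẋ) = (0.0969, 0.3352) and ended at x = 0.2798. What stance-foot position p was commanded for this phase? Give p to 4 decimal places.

ωT = 3.6938·0.335 = 1.237423; cosh(ωT) = 1.868425, sinh(ωT) = 1.578294
x(T) = p + (x₀−p)·cosh(ωT) + (ẋ₀/ω)·sinh(ωT) ⇒ p·(1 − cosh) = x(T) − x₀·cosh − (ẋ₀/ω)·sinh
numerator   = 0.2798 − (0.0969)·1.868425 − (0.3352/3.6938)·1.578294 = -0.044475
denominator = 1 − 1.868425 = -0.868425
p = -0.044475 / -0.868425 = 0.0512

p = 0.0512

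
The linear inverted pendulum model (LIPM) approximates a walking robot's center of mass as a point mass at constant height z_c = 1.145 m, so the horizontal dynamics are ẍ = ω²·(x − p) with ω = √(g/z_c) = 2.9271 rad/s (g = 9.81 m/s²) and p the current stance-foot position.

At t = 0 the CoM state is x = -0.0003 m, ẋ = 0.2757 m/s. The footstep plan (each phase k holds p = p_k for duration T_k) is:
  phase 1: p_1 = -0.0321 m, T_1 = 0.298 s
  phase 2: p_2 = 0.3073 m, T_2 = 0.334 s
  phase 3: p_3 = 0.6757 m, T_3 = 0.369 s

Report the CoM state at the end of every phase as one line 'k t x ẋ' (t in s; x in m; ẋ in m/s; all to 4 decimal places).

1 0.2980 0.1056 0.4793
2 0.6320 0.1881 0.0534
3 1.0010 -0.1014 -1.7717

phase 1: p=-0.0321, T=0.298, ωT=0.872276, cosh=1.405174, sinh=0.987175; start (x,ẋ)=(-0.000300, 0.275700) → end (x,ẋ)=(0.105565, 0.479295)
phase 2: p=0.3073, T=0.334, ωT=0.977651, cosh=1.517200, sinh=1.141006; start (x,ẋ)=(0.105565, 0.479295) → end (x,ẋ)=(0.188061, 0.053424)
phase 3: p=0.6757, T=0.369, ωT=1.080100, cosh=1.642268, sinh=1.302706; start (x,ẋ)=(0.188061, 0.053424) → end (x,ẋ)=(-0.101357, -1.771704)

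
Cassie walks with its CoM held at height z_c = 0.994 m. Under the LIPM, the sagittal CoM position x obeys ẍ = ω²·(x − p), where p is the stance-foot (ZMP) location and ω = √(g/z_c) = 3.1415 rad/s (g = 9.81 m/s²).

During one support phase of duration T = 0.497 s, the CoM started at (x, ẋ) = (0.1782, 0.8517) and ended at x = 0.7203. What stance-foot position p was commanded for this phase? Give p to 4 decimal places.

ωT = 3.1415·0.497 = 1.561326; cosh(ωT) = 2.487495, sinh(ωT) = 2.277638
x(T) = p + (x₀−p)·cosh(ωT) + (ẋ₀/ω)·sinh(ωT) ⇒ p·(1 − cosh) = x(T) − x₀·cosh − (ẋ₀/ω)·sinh
numerator   = 0.7203 − (0.1782)·2.487495 − (0.8517/3.1415)·2.277638 = -0.340468
denominator = 1 − 2.487495 = -1.487495
p = -0.340468 / -1.487495 = 0.2289

p = 0.2289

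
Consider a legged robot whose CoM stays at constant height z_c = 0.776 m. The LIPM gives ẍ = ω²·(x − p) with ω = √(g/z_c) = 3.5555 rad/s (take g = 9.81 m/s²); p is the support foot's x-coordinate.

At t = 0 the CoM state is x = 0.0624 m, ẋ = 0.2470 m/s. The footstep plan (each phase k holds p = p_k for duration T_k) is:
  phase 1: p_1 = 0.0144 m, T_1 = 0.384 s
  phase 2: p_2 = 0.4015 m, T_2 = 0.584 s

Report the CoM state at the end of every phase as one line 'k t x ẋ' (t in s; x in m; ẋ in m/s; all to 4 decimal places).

1 0.3840 0.2417 0.8277
2 0.9680 0.6681 1.1229

phase 1: p=0.0144, T=0.384, ωT=1.365312, cosh=2.086123, sinh=1.830822; start (x,ẋ)=(0.062400, 0.247000) → end (x,ẋ)=(0.241721, 0.827728)
phase 2: p=0.4015, T=0.584, ωT=2.076412, cosh=4.050590, sinh=3.925211; start (x,ẋ)=(0.241721, 0.827728) → end (x,ẋ)=(0.668097, 1.122893)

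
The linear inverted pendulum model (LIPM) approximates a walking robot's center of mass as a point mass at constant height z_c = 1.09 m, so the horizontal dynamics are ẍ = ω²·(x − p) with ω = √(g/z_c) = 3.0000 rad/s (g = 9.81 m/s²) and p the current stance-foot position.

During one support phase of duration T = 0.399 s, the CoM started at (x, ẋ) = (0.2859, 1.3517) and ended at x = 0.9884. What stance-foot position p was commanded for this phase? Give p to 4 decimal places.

p = 0.2551

ωT = 3.0000·0.399 = 1.197000; cosh(ωT) = 1.806135, sinh(ωT) = 1.504036
x(T) = p + (x₀−p)·cosh(ωT) + (ẋ₀/ω)·sinh(ωT) ⇒ p·(1 − cosh) = x(T) − x₀·cosh − (ẋ₀/ω)·sinh
numerator   = 0.9884 − (0.2859)·1.806135 − (1.3517/3.0000)·1.504036 = -0.205643
denominator = 1 − 1.806135 = -0.806135
p = -0.205643 / -0.806135 = 0.2551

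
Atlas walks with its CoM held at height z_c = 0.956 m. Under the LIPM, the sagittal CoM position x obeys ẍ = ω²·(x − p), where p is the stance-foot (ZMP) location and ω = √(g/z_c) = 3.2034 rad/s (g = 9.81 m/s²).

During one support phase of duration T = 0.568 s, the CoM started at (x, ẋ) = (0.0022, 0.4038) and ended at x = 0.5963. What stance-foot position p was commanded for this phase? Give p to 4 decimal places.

ωT = 3.2034·0.568 = 1.819531; cosh(ωT) = 3.165534, sinh(ωT) = 3.003432
x(T) = p + (x₀−p)·cosh(ωT) + (ẋ₀/ω)·sinh(ωT) ⇒ p·(1 − cosh) = x(T) − x₀·cosh − (ẋ₀/ω)·sinh
numerator   = 0.5963 − (0.0022)·3.165534 − (0.4038/3.2034)·3.003432 = 0.210743
denominator = 1 − 3.165534 = -2.165534
p = 0.210743 / -2.165534 = -0.0973

p = -0.0973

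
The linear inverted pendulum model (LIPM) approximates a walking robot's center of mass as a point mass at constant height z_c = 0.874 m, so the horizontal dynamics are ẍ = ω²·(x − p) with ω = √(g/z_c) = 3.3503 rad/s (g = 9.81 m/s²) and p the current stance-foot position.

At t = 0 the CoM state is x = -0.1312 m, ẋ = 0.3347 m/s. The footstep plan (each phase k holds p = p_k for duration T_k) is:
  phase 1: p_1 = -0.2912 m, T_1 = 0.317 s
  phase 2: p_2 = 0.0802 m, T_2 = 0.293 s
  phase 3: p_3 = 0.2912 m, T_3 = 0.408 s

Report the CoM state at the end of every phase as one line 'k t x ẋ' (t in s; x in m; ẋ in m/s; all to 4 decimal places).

phase 1: p=-0.2912, T=0.317, ωT=1.062045, cosh=1.619014, sinh=1.273266; start (x,ẋ)=(-0.131200, 0.334700) → end (x,ẋ)=(0.095043, 1.224416)
phase 2: p=0.0802, T=0.293, ωT=0.981638, cosh=1.521760, sinh=1.147064; start (x,ẋ)=(0.095043, 1.224416) → end (x,ẋ)=(0.521999, 1.920311)
phase 3: p=0.2912, T=0.408, ωT=1.366922, cosh=2.089074, sinh=1.834184; start (x,ẋ)=(0.521999, 1.920311) → end (x,ẋ)=(1.824666, 5.429947)

1 0.3170 0.0950 1.2244
2 0.6100 0.5220 1.9203
3 1.0180 1.8247 5.4299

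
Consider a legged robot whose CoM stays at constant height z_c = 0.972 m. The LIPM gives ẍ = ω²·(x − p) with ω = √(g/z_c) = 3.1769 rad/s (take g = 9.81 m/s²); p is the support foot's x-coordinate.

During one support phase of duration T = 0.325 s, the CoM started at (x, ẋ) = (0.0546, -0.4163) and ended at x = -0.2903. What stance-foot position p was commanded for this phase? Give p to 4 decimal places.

p = 0.3711

ωT = 3.1769·0.325 = 1.032493; cosh(ωT) = 1.582087, sinh(ωT) = 1.225969
x(T) = p + (x₀−p)·cosh(ωT) + (ẋ₀/ω)·sinh(ωT) ⇒ p·(1 − cosh) = x(T) − x₀·cosh − (ẋ₀/ω)·sinh
numerator   = -0.2903 − (0.0546)·1.582087 − (-0.4163/3.1769)·1.225969 = -0.216031
denominator = 1 − 1.582087 = -0.582087
p = -0.216031 / -0.582087 = 0.3711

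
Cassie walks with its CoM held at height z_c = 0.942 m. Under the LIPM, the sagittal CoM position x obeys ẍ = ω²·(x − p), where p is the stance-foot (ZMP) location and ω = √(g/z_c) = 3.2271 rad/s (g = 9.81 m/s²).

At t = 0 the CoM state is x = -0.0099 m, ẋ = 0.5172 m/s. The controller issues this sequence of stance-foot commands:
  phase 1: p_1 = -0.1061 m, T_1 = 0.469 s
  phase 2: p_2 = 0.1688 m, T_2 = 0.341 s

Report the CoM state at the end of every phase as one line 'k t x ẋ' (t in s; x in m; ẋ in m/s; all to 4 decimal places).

1 0.4690 0.4694 1.9026
2 0.8100 1.4584 4.4719

phase 1: p=-0.1061, T=0.469, ωT=1.513510, cosh=2.381392, sinh=2.161256; start (x,ẋ)=(-0.009900, 0.517200) → end (x,ẋ)=(0.469369, 1.902611)
phase 2: p=0.1688, T=0.341, ωT=1.100441, cosh=1.669108, sinh=1.336384; start (x,ẋ)=(0.469369, 1.902611) → end (x,ẋ)=(1.458378, 4.471912)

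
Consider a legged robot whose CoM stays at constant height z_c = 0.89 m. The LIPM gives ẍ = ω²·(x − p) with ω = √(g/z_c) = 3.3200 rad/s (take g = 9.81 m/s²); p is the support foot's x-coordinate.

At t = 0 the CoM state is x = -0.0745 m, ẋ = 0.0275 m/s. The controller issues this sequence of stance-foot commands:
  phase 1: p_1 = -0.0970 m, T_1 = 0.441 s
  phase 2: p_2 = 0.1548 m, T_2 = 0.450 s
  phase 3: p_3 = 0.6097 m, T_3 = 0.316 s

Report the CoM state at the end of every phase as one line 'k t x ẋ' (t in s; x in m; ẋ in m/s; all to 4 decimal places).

phase 1: p=-0.0970, T=0.441, ωT=1.464120, cosh=2.277509, sinh=2.046228; start (x,ẋ)=(-0.074500, 0.027500) → end (x,ẋ)=(-0.028807, 0.215485)
phase 2: p=0.1548, T=0.450, ωT=1.494000, cosh=2.339676, sinh=2.115203; start (x,ẋ)=(-0.028807, 0.215485) → end (x,ẋ)=(-0.137493, -0.785210)
phase 3: p=0.6097, T=0.316, ωT=1.049120, cosh=1.602692, sinh=1.252446; start (x,ẋ)=(-0.137493, -0.785210) → end (x,ẋ)=(-0.884035, -4.365369)

1 0.4410 -0.0288 0.2155
2 0.8910 -0.1375 -0.7852
3 1.2070 -0.8840 -4.3654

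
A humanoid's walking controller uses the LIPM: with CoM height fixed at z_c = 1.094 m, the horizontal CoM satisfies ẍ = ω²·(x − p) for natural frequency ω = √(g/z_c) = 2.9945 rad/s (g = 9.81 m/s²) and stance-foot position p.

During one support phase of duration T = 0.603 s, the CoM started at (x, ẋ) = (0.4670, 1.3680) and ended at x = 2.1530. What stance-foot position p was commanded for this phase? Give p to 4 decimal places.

ωT = 2.9945·0.603 = 1.805683; cosh(ωT) = 3.124245, sinh(ωT) = 2.959883
x(T) = p + (x₀−p)·cosh(ωT) + (ẋ₀/ω)·sinh(ωT) ⇒ p·(1 − cosh) = x(T) − x₀·cosh − (ẋ₀/ω)·sinh
numerator   = 2.1530 − (0.4670)·3.124245 − (1.3680/2.9945)·2.959883 = -0.658208
denominator = 1 − 3.124245 = -2.124245
p = -0.658208 / -2.124245 = 0.3099

p = 0.3099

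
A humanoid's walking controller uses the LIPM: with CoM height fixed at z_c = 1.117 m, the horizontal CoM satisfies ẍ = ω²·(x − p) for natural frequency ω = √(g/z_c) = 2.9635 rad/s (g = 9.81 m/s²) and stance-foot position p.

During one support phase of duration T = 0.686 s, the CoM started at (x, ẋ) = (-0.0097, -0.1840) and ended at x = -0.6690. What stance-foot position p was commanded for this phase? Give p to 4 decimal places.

ωT = 2.9635·0.686 = 2.032961; cosh(ωT) = 3.883806, sinh(ωT) = 3.752859
x(T) = p + (x₀−p)·cosh(ωT) + (ẋ₀/ω)·sinh(ωT) ⇒ p·(1 − cosh) = x(T) − x₀·cosh − (ẋ₀/ω)·sinh
numerator   = -0.6690 − (-0.0097)·3.883806 − (-0.1840/2.9635)·3.752859 = -0.398317
denominator = 1 − 3.883806 = -2.883806
p = -0.398317 / -2.883806 = 0.1381

p = 0.1381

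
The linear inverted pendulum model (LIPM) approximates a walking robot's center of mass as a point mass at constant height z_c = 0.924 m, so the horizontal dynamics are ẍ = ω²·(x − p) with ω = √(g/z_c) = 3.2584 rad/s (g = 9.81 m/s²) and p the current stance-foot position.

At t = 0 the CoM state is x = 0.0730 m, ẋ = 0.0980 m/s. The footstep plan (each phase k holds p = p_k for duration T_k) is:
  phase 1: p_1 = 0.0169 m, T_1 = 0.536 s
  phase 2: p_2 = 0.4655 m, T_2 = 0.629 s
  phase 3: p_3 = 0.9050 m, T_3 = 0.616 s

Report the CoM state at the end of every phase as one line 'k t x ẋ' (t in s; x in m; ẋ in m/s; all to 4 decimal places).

1 0.5360 0.2663 0.7977
2 1.1650 0.6138 0.6697
3 1.7810 0.5530 -0.9294

phase 1: p=0.0169, T=0.536, ωT=1.746502, cosh=2.954447, sinh=2.780064; start (x,ẋ)=(0.073000, 0.098000) → end (x,ẋ)=(0.266258, 0.797721)
phase 2: p=0.4655, T=0.629, ωT=2.049534, cosh=3.946537, sinh=3.817742; start (x,ẋ)=(0.266258, 0.797721) → end (x,ẋ)=(0.613843, 0.669718)
phase 3: p=0.9050, T=0.616, ωT=2.007174, cosh=3.788313, sinh=3.653945; start (x,ẋ)=(0.613843, 0.669718) → end (x,ẋ)=(0.553023, -0.929418)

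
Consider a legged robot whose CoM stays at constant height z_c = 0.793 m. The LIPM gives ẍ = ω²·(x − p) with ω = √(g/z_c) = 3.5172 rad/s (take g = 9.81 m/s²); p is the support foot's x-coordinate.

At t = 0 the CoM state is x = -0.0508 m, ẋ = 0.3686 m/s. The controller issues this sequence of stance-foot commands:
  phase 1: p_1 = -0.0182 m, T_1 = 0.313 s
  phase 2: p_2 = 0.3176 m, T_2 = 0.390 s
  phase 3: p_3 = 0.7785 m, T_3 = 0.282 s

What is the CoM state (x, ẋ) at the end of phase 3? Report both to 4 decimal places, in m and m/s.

x = -0.5771, ẋ = -4.0405

phase 1: p=-0.0182, T=0.313, ωT=1.100884, cosh=1.669699, sinh=1.337122; start (x,ẋ)=(-0.050800, 0.368600) → end (x,ẋ)=(0.067497, 0.462136)
phase 2: p=0.3176, T=0.390, ωT=1.371708, cosh=2.097876, sinh=1.844202; start (x,ẋ)=(0.067497, 0.462136) → end (x,ẋ)=(0.035231, -0.652770)
phase 3: p=0.7785, T=0.282, ωT=0.991850, cosh=1.533554, sinh=1.162665; start (x,ẋ)=(0.035231, -0.652770) → end (x,ẋ)=(-0.577127, -4.040526)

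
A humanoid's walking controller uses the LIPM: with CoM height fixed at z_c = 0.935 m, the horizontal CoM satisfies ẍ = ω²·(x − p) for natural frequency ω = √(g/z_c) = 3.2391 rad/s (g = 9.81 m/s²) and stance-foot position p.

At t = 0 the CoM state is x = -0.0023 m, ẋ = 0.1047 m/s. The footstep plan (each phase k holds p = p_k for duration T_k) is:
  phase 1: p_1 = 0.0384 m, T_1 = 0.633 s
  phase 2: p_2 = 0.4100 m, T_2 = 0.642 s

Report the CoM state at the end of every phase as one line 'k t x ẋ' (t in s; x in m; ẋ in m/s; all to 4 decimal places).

1 0.6330 0.0012 -0.0902
2 1.2750 -1.3607 -5.5811

phase 1: p=0.0384, T=0.633, ωT=2.050350, cosh=3.949656, sinh=3.820966; start (x,ẋ)=(-0.002300, 0.104700) → end (x,ẋ)=(0.001157, -0.090194)
phase 2: p=0.4100, T=0.642, ωT=2.079502, cosh=4.062739, sinh=3.937746; start (x,ẋ)=(0.001157, -0.090194) → end (x,ẋ)=(-1.360670, -5.581126)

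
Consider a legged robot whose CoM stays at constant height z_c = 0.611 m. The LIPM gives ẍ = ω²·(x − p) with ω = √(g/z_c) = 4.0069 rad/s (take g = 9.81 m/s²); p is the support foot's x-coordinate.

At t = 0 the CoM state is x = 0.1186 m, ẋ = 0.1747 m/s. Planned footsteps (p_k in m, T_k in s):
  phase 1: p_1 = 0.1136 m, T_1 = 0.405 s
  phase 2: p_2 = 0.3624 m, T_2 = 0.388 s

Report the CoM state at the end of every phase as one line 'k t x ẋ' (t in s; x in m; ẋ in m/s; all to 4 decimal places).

phase 1: p=0.1136, T=0.405, ωT=1.622795, cosh=2.632289, sinh=2.434942; start (x,ẋ)=(0.118600, 0.174700) → end (x,ẋ)=(0.232924, 0.508644)
phase 2: p=0.3624, T=0.388, ωT=1.554677, cosh=2.472408, sinh=2.261150; start (x,ẋ)=(0.232924, 0.508644) → end (x,ẋ)=(0.329318, 0.084500)

1 0.4050 0.2329 0.5086
2 0.7930 0.3293 0.0845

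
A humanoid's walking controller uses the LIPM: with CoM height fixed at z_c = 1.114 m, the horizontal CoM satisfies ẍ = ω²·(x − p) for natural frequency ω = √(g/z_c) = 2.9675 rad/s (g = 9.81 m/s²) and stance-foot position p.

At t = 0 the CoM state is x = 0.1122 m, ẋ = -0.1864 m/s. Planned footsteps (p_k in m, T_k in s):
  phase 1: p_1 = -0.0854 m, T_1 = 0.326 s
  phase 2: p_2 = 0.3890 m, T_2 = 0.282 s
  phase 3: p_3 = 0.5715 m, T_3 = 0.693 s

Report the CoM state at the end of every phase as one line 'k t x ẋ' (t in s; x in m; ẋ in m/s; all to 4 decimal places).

phase 1: p=-0.0854, T=0.326, ωT=0.967405, cosh=1.505588, sinh=1.125520; start (x,ẋ)=(0.112200, -0.186400) → end (x,ẋ)=(0.141406, 0.379339)
phase 2: p=0.3890, T=0.282, ωT=0.836835, cosh=1.371063, sinh=0.937984; start (x,ẋ)=(0.141406, 0.379339) → end (x,ẋ)=(0.169436, -0.169073)
phase 3: p=0.5715, T=0.693, ωT=2.056477, cosh=3.973142, sinh=3.845239; start (x,ẋ)=(0.169436, -0.169073) → end (x,ẋ)=(-1.245038, -5.259596)

1 0.3260 0.1414 0.3793
2 0.6080 0.1694 -0.1691
3 1.3010 -1.2450 -5.2596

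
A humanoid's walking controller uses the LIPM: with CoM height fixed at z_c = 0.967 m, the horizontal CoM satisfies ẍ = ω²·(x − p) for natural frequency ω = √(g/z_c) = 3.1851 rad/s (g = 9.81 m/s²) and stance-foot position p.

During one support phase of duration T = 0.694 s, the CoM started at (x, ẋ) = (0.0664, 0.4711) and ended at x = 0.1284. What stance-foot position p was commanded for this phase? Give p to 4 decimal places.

p = 0.2336

ωT = 3.1851·0.694 = 2.210459; cosh(ωT) = 4.614778, sinh(ωT) = 4.505127
x(T) = p + (x₀−p)·cosh(ωT) + (ẋ₀/ω)·sinh(ωT) ⇒ p·(1 − cosh) = x(T) − x₀·cosh − (ẋ₀/ω)·sinh
numerator   = 0.1284 − (0.0664)·4.614778 − (0.4711/3.1851)·4.505127 = -0.844363
denominator = 1 − 4.614778 = -3.614778
p = -0.844363 / -3.614778 = 0.2336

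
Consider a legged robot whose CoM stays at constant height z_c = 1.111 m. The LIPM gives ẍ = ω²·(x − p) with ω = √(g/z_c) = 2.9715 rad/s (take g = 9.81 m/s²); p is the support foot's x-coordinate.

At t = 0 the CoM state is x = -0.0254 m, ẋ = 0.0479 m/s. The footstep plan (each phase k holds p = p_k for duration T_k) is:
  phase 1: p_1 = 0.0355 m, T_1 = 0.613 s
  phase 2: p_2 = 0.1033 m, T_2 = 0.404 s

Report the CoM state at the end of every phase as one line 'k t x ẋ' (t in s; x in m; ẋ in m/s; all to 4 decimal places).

1 0.6130 -0.1091 -0.3927
2 1.0170 -0.4811 -1.6648

phase 1: p=0.0355, T=0.613, ωT=1.821529, cosh=3.171542, sinh=3.009764; start (x,ẋ)=(-0.025400, 0.047900) → end (x,ẋ)=(-0.109130, -0.392743)
phase 2: p=0.1033, T=0.404, ωT=1.200486, cosh=1.811389, sinh=1.510342; start (x,ẋ)=(-0.109130, -0.392743) → end (x,ẋ)=(-0.481115, -1.664793)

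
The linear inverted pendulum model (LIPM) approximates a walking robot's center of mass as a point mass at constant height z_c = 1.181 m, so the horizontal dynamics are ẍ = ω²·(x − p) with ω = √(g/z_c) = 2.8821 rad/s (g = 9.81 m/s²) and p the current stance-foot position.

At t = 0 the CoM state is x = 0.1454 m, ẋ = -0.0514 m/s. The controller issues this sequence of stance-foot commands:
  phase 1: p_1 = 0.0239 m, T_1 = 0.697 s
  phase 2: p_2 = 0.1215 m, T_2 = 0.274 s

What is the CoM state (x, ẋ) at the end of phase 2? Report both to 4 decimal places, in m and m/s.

phase 1: p=0.0239, T=0.697, ωT=2.008824, cosh=3.794345, sinh=3.660199; start (x,ẋ)=(0.145400, -0.051400) → end (x,ẋ)=(0.419636, 1.086681)
phase 2: p=0.1215, T=0.274, ωT=0.789695, cosh=1.328354, sinh=0.874371; start (x,ẋ)=(0.419636, 1.086681) → end (x,ẋ)=(0.847208, 2.194808)

x = 0.8472, ẋ = 2.1948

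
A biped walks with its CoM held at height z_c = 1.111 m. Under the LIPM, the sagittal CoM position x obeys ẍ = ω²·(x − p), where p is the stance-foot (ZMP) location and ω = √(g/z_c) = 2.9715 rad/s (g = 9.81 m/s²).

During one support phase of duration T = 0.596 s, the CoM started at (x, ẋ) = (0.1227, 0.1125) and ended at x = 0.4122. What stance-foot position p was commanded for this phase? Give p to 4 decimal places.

ωT = 2.9715·0.596 = 1.771014; cosh(ωT) = 3.023485, sinh(ωT) = 2.853325
x(T) = p + (x₀−p)·cosh(ωT) + (ẋ₀/ω)·sinh(ωT) ⇒ p·(1 − cosh) = x(T) − x₀·cosh − (ẋ₀/ω)·sinh
numerator   = 0.4122 − (0.1227)·3.023485 − (0.1125/2.9715)·2.853325 = -0.066808
denominator = 1 − 3.023485 = -2.023485
p = -0.066808 / -2.023485 = 0.0330

p = 0.0330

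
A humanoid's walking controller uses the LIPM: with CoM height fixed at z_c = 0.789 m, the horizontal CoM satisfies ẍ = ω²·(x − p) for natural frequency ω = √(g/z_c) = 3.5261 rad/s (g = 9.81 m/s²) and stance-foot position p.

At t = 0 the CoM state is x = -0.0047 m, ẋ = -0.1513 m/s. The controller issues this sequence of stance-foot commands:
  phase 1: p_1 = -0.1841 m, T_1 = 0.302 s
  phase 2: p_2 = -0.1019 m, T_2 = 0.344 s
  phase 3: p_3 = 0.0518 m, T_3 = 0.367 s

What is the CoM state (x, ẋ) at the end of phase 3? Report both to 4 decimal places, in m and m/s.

phase 1: p=-0.1841, T=0.302, ωT=1.064882, cosh=1.622633, sinh=1.277864; start (x,ẋ)=(-0.004700, -0.151300) → end (x,ẋ)=(0.052169, 0.562850)
phase 2: p=-0.1019, T=0.344, ωT=1.212978, cosh=1.830399, sinh=1.533089; start (x,ẋ)=(0.052169, 0.562850) → end (x,ẋ)=(0.424825, 1.863110)
phase 3: p=0.0518, T=0.367, ωT=1.294079, cosh=1.960892, sinh=1.686742; start (x,ẋ)=(0.424825, 1.863110) → end (x,ẋ)=(1.674498, 5.871971)

x = 1.6745, ẋ = 5.8720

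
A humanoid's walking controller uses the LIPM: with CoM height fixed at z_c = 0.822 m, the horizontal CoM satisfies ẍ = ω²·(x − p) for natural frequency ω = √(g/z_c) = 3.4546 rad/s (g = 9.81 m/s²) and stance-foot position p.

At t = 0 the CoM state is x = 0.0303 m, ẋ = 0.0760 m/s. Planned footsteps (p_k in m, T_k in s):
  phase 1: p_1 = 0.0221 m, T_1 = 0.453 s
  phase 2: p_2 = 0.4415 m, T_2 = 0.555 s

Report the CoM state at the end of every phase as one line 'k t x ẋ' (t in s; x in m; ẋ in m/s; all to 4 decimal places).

phase 1: p=0.0221, T=0.453, ωT=1.564934, cosh=2.495730, sinh=2.286628; start (x,ẋ)=(0.030300, 0.076000) → end (x,ẋ)=(0.092870, 0.254450)
phase 2: p=0.4415, T=0.555, ωT=1.917303, cosh=3.474795, sinh=3.327792; start (x,ẋ)=(0.092870, 0.254450) → end (x,ẋ)=(-0.524807, -3.123754)

1 0.4530 0.0929 0.2545
2 1.0080 -0.5248 -3.1238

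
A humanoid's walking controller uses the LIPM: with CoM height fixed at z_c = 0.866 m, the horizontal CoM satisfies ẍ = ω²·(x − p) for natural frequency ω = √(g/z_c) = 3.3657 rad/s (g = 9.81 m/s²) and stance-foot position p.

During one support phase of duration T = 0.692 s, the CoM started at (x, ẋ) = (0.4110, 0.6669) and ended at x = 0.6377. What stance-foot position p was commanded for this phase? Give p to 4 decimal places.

ωT = 3.3657·0.692 = 2.329064; cosh(ωT) = 5.182858, sinh(ωT) = 5.085472
x(T) = p + (x₀−p)·cosh(ωT) + (ẋ₀/ω)·sinh(ωT) ⇒ p·(1 − cosh) = x(T) − x₀·cosh − (ẋ₀/ω)·sinh
numerator   = 0.6377 − (0.4110)·5.182858 − (0.6669/3.3657)·5.085472 = -2.500121
denominator = 1 − 5.182858 = -4.182858
p = -2.500121 / -4.182858 = 0.5977

p = 0.5977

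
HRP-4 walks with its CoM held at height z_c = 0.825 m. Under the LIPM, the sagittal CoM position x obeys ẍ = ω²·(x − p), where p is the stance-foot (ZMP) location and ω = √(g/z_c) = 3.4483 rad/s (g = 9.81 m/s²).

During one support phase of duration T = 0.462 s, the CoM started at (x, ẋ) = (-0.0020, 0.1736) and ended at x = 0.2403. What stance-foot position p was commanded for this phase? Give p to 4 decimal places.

p = -0.0812

ωT = 3.4483·0.462 = 1.593115; cosh(ωT) = 2.561169, sinh(ωT) = 2.357877
x(T) = p + (x₀−p)·cosh(ωT) + (ẋ₀/ω)·sinh(ωT) ⇒ p·(1 − cosh) = x(T) − x₀·cosh − (ẋ₀/ω)·sinh
numerator   = 0.2403 − (-0.0020)·2.561169 − (0.1736/3.4483)·2.357877 = 0.126718
denominator = 1 − 2.561169 = -1.561169
p = 0.126718 / -1.561169 = -0.0812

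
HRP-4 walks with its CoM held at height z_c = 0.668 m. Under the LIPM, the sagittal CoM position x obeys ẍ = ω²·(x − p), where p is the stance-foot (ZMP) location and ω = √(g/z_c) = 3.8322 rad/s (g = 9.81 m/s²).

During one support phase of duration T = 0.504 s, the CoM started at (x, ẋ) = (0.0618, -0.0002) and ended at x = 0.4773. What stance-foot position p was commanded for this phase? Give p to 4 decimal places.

ωT = 3.8322·0.504 = 1.931429; cosh(ωT) = 3.522151, sinh(ωT) = 3.377210
x(T) = p + (x₀−p)·cosh(ωT) + (ẋ₀/ω)·sinh(ωT) ⇒ p·(1 − cosh) = x(T) − x₀·cosh − (ẋ₀/ω)·sinh
numerator   = 0.4773 − (0.0618)·3.522151 − (-0.0002/3.8322)·3.377210 = 0.259807
denominator = 1 − 3.522151 = -2.522151
p = 0.259807 / -2.522151 = -0.1030

p = -0.1030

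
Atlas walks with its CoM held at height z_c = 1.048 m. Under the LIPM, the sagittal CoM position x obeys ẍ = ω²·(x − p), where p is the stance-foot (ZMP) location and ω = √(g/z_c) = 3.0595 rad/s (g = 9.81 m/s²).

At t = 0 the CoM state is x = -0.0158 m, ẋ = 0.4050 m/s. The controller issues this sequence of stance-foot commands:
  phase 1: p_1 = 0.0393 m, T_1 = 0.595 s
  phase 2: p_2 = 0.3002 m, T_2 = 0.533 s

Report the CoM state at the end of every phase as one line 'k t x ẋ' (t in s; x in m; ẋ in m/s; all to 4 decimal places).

1 0.5950 0.2627 0.7763
2 1.1280 0.8239 1.7766

phase 1: p=0.0393, T=0.595, ωT=1.820402, cosh=3.168152, sinh=3.006191; start (x,ẋ)=(-0.015800, 0.405000) → end (x,ẋ)=(0.262678, 0.776322)
phase 2: p=0.3002, T=0.533, ωT=1.630713, cosh=2.651654, sinh=2.455864; start (x,ẋ)=(0.262678, 0.776322) → end (x,ẋ)=(0.823860, 1.776609)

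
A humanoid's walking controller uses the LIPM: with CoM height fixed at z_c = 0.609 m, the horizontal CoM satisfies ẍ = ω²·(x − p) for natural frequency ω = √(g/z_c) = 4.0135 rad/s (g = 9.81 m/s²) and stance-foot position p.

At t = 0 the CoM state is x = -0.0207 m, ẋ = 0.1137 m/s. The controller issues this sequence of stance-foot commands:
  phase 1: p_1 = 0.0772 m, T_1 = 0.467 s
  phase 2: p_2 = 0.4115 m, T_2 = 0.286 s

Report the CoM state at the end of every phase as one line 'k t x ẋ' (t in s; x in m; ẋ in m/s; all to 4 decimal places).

phase 1: p=0.0772, T=0.467, ωT=1.874305, cosh=3.334874, sinh=3.181412; start (x,ẋ)=(-0.020700, 0.113700) → end (x,ẋ)=(-0.159157, -0.870870)
phase 2: p=0.4115, T=0.286, ωT=1.147861, cosh=1.734380, sinh=1.417065; start (x,ẋ)=(-0.159157, -0.870870) → end (x,ẋ)=(-0.885718, -4.755967)

1 0.4670 -0.1592 -0.8709
2 0.7530 -0.8857 -4.7560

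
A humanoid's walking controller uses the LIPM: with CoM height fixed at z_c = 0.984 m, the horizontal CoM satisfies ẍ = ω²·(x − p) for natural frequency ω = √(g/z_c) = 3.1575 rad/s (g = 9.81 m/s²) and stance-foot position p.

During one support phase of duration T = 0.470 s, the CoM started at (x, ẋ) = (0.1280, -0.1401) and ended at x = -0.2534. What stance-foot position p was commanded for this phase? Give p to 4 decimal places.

p = 0.3468

ωT = 3.1575·0.470 = 1.484025; cosh(ωT) = 2.318693, sinh(ωT) = 2.091970
x(T) = p + (x₀−p)·cosh(ωT) + (ẋ₀/ω)·sinh(ωT) ⇒ p·(1 − cosh) = x(T) − x₀·cosh − (ẋ₀/ω)·sinh
numerator   = -0.2534 − (0.1280)·2.318693 − (-0.1401/3.1575)·2.091970 = -0.457371
denominator = 1 − 2.318693 = -1.318693
p = -0.457371 / -1.318693 = 0.3468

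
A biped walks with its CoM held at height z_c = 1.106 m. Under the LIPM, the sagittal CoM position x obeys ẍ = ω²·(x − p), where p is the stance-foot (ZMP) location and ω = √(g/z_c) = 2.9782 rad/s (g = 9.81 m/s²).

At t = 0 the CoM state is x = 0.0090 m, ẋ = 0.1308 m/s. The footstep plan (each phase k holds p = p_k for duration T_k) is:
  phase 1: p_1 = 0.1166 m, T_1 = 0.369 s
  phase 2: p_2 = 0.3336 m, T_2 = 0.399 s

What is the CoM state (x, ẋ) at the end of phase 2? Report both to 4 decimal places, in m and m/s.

phase 1: p=0.1166, T=0.369, ωT=1.098956, cosh=1.667125, sinh=1.333906; start (x,ẋ)=(0.009000, 0.130800) → end (x,ẋ)=(-0.004199, -0.209396)
phase 2: p=0.3336, T=0.399, ωT=1.188302, cosh=1.793121, sinh=1.488383; start (x,ẋ)=(-0.004199, -0.209396) → end (x,ẋ)=(-0.376761, -1.872833)

x = -0.3768, ẋ = -1.8728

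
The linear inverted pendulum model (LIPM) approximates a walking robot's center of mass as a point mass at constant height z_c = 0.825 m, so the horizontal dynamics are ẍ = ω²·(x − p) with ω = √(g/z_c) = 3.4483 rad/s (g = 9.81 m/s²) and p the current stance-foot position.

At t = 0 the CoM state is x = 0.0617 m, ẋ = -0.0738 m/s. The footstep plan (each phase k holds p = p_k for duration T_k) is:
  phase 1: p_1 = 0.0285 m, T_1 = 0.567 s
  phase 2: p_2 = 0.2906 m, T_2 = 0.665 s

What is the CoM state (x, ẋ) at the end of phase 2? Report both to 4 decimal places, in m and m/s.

x = -0.6075, ẋ = -3.0085

phase 1: p=0.0285, T=0.567, ωT=1.955186, cosh=3.603386, sinh=3.461848; start (x,ẋ)=(0.061700, -0.073800) → end (x,ẋ)=(0.074042, 0.130395)
phase 2: p=0.2906, T=0.665, ωT=2.293120, cosh=5.003371, sinh=4.902420; start (x,ẋ)=(0.074042, 0.130395) → end (x,ẋ)=(-0.607536, -3.008495)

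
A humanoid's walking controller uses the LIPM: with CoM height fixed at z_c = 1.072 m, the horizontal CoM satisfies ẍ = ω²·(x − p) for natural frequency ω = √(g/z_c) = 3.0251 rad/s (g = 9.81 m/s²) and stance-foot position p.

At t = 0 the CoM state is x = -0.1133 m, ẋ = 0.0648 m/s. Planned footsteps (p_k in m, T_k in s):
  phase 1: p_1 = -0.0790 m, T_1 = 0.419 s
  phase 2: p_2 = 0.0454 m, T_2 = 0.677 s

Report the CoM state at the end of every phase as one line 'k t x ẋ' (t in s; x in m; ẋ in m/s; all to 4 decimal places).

phase 1: p=-0.0790, T=0.419, ωT=1.267517, cosh=1.916776, sinh=1.635246; start (x,ẋ)=(-0.113300, 0.064800) → end (x,ẋ)=(-0.109717, -0.045468)
phase 2: p=0.0454, T=0.677, ωT=2.047993, cosh=3.940659, sinh=3.811665; start (x,ẋ)=(-0.109717, -0.045468) → end (x,ẋ)=(-0.623154, -1.967777)

1 0.4190 -0.1097 -0.0455
2 1.0960 -0.6232 -1.9678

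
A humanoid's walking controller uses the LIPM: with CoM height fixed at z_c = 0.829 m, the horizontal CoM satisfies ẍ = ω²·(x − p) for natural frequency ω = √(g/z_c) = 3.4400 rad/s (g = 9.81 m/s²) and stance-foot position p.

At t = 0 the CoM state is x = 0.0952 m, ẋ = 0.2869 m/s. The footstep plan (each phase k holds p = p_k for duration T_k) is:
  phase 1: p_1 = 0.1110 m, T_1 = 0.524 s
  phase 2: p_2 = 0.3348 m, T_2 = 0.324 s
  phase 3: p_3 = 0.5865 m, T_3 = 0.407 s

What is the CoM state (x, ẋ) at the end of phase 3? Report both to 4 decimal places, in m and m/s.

x = 1.1864, ẋ = 2.3438

phase 1: p=0.1110, T=0.524, ωT=1.802560, cosh=3.115015, sinh=2.950139; start (x,ẋ)=(0.095200, 0.286900) → end (x,ẋ)=(0.307828, 0.733352)
phase 2: p=0.3348, T=0.324, ωT=1.114560, cosh=1.688143, sinh=1.360084; start (x,ẋ)=(0.307828, 0.733352) → end (x,ẋ)=(0.579215, 1.111808)
phase 3: p=0.5865, T=0.407, ωT=1.400080, cosh=2.151051, sinh=1.904474; start (x,ẋ)=(0.579215, 1.111808) → end (x,ẋ)=(1.186355, 2.343828)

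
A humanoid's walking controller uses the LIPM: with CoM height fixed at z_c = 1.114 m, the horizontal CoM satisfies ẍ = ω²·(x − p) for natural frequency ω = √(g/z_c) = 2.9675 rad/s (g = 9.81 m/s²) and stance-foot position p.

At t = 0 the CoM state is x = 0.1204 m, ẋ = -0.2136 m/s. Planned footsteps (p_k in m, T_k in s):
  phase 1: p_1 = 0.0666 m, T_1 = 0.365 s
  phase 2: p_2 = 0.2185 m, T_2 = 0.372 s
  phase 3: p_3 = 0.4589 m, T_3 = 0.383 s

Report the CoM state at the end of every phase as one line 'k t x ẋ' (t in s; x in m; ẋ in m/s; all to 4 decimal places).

1 0.3650 0.0610 -0.1429
2 0.7370 -0.1097 -0.8663
3 1.1200 -0.9261 -3.8466

phase 1: p=0.0666, T=0.365, ωT=1.083137, cosh=1.646232, sinh=1.307701; start (x,ẋ)=(0.120400, -0.213600) → end (x,ẋ)=(0.061039, -0.142859)
phase 2: p=0.2185, T=0.372, ωT=1.103910, cosh=1.673754, sinh=1.342182; start (x,ẋ)=(0.061039, -0.142859) → end (x,ẋ)=(-0.109665, -0.866265)
phase 3: p=0.4589, T=0.383, ωT=1.136552, cosh=1.718465, sinh=1.397542; start (x,ẋ)=(-0.109665, -0.866265) → end (x,ẋ)=(-0.926125, -3.846600)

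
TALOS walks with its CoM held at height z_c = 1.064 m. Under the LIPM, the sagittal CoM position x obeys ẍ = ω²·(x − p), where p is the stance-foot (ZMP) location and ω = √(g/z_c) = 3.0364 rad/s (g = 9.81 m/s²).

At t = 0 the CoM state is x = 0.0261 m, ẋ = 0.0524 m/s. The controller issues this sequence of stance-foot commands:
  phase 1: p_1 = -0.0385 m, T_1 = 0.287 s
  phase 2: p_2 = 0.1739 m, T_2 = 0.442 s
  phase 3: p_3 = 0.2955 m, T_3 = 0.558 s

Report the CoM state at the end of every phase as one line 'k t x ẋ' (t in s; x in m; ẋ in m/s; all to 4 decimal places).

1 0.2870 0.0692 0.2670
2 0.7290 0.1167 -0.0208
3 1.2870 -0.2255 -1.4860

phase 1: p=-0.0385, T=0.287, ωT=0.871447, cosh=1.404356, sinh=0.986010; start (x,ẋ)=(0.026100, 0.052400) → end (x,ẋ)=(0.069237, 0.266996)
phase 2: p=0.1739, T=0.442, ωT=1.342089, cosh=2.044164, sinh=1.782865; start (x,ẋ)=(0.069237, 0.266996) → end (x,ẋ)=(0.116722, -0.020808)
phase 3: p=0.2955, T=0.558, ωT=1.694311, cosh=2.813311, sinh=2.629585; start (x,ẋ)=(0.116722, -0.020808) → end (x,ẋ)=(-0.225477, -1.485983)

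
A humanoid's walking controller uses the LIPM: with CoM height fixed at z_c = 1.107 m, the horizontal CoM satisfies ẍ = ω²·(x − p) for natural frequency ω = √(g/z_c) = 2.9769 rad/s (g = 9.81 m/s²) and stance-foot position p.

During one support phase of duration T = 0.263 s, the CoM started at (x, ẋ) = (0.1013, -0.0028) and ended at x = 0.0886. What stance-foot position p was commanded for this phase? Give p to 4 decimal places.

ωT = 2.9769·0.263 = 0.782925; cosh(ωT) = 1.322465, sinh(ωT) = 0.865397
x(T) = p + (x₀−p)·cosh(ωT) + (ẋ₀/ω)·sinh(ωT) ⇒ p·(1 − cosh) = x(T) − x₀·cosh − (ẋ₀/ω)·sinh
numerator   = 0.0886 − (0.1013)·1.322465 − (-0.0028/2.9769)·0.865397 = -0.044552
denominator = 1 − 1.322465 = -0.322465
p = -0.044552 / -0.322465 = 0.1382

p = 0.1382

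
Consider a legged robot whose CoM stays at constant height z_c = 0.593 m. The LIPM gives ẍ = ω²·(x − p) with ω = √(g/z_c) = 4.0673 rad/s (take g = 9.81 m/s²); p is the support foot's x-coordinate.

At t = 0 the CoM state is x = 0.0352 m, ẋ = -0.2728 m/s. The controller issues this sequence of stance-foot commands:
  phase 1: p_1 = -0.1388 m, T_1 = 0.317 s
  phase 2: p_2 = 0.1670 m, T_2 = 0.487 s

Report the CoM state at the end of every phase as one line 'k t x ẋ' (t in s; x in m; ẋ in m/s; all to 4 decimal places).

1 0.3170 0.0885 0.6544
2 0.8040 0.4491 1.2816

phase 1: p=-0.1388, T=0.317, ωT=1.289334, cosh=1.952911, sinh=1.677457; start (x,ẋ)=(0.035200, -0.272800) → end (x,ẋ)=(0.088497, 0.654399)
phase 2: p=0.1670, T=0.487, ωT=1.980775, cosh=3.693161, sinh=3.555198; start (x,ẋ)=(0.088497, 0.654399) → end (x,ẋ)=(0.449081, 1.281643)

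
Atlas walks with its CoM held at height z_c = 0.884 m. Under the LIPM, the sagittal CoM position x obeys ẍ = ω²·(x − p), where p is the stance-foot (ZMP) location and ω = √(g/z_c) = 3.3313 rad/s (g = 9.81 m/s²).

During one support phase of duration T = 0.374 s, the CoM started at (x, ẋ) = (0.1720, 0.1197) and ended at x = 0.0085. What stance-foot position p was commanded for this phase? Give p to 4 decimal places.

p = 0.4224

ωT = 3.3313·0.374 = 1.245906; cosh(ωT) = 1.881882, sinh(ωT) = 1.594202
x(T) = p + (x₀−p)·cosh(ωT) + (ẋ₀/ω)·sinh(ωT) ⇒ p·(1 − cosh) = x(T) − x₀·cosh − (ẋ₀/ω)·sinh
numerator   = 0.0085 − (0.1720)·1.881882 − (0.1197/3.3313)·1.594202 = -0.372466
denominator = 1 − 1.881882 = -0.881882
p = -0.372466 / -0.881882 = 0.4224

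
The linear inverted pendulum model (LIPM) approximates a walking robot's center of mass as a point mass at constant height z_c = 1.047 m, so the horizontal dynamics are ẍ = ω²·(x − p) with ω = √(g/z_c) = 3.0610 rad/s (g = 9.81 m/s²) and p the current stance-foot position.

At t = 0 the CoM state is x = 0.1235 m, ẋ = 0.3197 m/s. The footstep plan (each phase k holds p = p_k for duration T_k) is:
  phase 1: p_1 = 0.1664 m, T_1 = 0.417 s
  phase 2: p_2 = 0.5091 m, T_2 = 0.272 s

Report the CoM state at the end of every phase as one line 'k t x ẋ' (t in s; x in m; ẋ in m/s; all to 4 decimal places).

phase 1: p=0.1664, T=0.417, ωT=1.276437, cosh=1.931439, sinh=1.652409; start (x,ẋ)=(0.123500, 0.319700) → end (x,ẋ)=(0.256124, 0.400492)
phase 2: p=0.5091, T=0.272, ωT=0.832592, cosh=1.367096, sinh=0.932175; start (x,ẋ)=(0.256124, 0.400492) → end (x,ẋ)=(0.285220, -0.174329)

1 0.4170 0.2561 0.4005
2 0.6890 0.2852 -0.1743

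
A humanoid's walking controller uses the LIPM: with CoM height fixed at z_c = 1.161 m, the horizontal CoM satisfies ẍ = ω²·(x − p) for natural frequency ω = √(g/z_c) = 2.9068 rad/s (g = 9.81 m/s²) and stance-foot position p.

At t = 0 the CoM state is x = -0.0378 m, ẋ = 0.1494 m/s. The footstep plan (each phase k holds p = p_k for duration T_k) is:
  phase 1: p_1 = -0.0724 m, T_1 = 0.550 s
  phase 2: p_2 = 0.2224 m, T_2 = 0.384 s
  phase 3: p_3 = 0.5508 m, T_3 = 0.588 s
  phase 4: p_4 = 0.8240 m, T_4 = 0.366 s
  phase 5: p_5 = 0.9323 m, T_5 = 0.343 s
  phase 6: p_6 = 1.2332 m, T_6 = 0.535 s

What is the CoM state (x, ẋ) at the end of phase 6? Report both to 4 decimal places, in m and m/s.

phase 1: p=-0.0724, T=0.550, ωT=1.598740, cosh=2.574473, sinh=2.372322; start (x,ẋ)=(-0.037800, 0.149400) → end (x,ẋ)=(0.138606, 0.623223)
phase 2: p=0.2224, T=0.384, ωT=1.116211, cosh=1.690391, sinh=1.362873; start (x,ẋ)=(0.138606, 0.623223) → end (x,ẋ)=(0.372958, 0.721534)
phase 3: p=0.5508, T=0.588, ωT=1.709198, cosh=2.852771, sinh=2.671760; start (x,ẋ)=(0.372958, 0.721534) → end (x,ẋ)=(0.706651, 0.677206)
phase 4: p=0.8240, T=0.366, ωT=1.063889, cosh=1.621364, sinh=1.276253; start (x,ẋ)=(0.706651, 0.677206) → end (x,ẋ)=(0.931067, 0.662655)
phase 5: p=0.9323, T=0.343, ωT=0.997032, cosh=1.539600, sinh=1.170627; start (x,ẋ)=(0.931067, 0.662655) → end (x,ẋ)=(1.197266, 1.016028)
phase 6: p=1.2332, T=0.535, ωT=1.555138, cosh=2.473450, sinh=2.262290; start (x,ẋ)=(1.197266, 1.016028) → end (x,ẋ)=(1.935070, 2.276795)

x = 1.9351, ẋ = 2.2768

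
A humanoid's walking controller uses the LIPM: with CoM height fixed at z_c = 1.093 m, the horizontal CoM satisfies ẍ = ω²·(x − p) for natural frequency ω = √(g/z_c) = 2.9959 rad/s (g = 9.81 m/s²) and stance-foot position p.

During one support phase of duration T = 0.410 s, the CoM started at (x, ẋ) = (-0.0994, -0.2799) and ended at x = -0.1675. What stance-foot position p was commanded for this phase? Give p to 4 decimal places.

ωT = 2.9959·0.410 = 1.228319; cosh(ωT) = 1.854134, sinh(ωT) = 1.561349
x(T) = p + (x₀−p)·cosh(ωT) + (ẋ₀/ω)·sinh(ωT) ⇒ p·(1 − cosh) = x(T) − x₀·cosh − (ẋ₀/ω)·sinh
numerator   = -0.1675 − (-0.0994)·1.854134 − (-0.2799/2.9959)·1.561349 = 0.162674
denominator = 1 − 1.854134 = -0.854134
p = 0.162674 / -0.854134 = -0.1905

p = -0.1905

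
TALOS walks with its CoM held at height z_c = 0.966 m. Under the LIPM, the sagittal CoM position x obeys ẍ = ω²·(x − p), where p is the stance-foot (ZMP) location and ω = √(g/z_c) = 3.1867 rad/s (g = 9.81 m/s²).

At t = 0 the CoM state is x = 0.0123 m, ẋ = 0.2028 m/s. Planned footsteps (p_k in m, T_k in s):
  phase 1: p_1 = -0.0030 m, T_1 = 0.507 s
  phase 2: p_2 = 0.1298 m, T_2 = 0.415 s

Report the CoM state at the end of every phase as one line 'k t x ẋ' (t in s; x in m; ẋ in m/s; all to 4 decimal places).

1 0.5070 0.1908 0.6481
2 0.9220 0.6069 1.6412

phase 1: p=-0.0030, T=0.507, ωT=1.615657, cosh=2.614976, sinh=2.416216; start (x,ẋ)=(0.012300, 0.202800) → end (x,ẋ)=(0.190776, 0.648123)
phase 2: p=0.1298, T=0.415, ωT=1.322480, cosh=2.009596, sinh=1.743122; start (x,ẋ)=(0.190776, 0.648123) → end (x,ẋ)=(0.606860, 1.641176)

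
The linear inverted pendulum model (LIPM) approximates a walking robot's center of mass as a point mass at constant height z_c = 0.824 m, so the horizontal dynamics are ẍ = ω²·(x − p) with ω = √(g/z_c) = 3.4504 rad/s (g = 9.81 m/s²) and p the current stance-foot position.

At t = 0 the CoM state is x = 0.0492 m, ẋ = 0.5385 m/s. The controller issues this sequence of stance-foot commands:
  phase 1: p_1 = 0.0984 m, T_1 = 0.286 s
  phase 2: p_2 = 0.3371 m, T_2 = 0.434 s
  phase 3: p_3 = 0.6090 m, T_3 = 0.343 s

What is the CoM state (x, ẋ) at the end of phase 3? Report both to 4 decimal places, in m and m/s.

phase 1: p=0.0984, T=0.286, ωT=0.986814, cosh=1.527719, sinh=1.154956; start (x,ẋ)=(0.049200, 0.538500) → end (x,ẋ)=(0.203489, 0.626611)
phase 2: p=0.3371, T=0.434, ωT=1.497474, cosh=2.347038, sinh=2.123343; start (x,ẋ)=(0.203489, 0.626611) → end (x,ẋ)=(0.409121, 0.491795)
phase 3: p=0.6090, T=0.343, ωT=1.183487, cosh=1.785976, sinh=1.479767; start (x,ẋ)=(0.409121, 0.491795) → end (x,ẋ)=(0.462935, -0.142208)

x = 0.4629, ẋ = -0.1422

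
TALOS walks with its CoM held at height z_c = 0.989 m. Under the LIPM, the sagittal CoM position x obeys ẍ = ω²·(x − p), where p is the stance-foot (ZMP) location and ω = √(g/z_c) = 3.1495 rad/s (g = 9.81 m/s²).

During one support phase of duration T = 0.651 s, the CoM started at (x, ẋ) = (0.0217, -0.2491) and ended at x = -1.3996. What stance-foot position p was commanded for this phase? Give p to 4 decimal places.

p = 0.4011

ωT = 3.1495·0.651 = 2.050325; cosh(ωT) = 3.949558, sinh(ωT) = 3.820865
x(T) = p + (x₀−p)·cosh(ωT) + (ẋ₀/ω)·sinh(ωT) ⇒ p·(1 − cosh) = x(T) − x₀·cosh − (ẋ₀/ω)·sinh
numerator   = -1.3996 − (0.0217)·3.949558 − (-0.2491/3.1495)·3.820865 = -1.183106
denominator = 1 − 3.949558 = -2.949558
p = -1.183106 / -2.949558 = 0.4011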